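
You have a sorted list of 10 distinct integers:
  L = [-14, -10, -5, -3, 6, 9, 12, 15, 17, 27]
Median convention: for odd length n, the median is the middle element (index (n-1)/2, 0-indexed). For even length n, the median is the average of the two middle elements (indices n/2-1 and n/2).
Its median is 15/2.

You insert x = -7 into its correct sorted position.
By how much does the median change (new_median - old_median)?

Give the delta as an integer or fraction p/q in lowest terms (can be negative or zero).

Answer: -3/2

Derivation:
Old median = 15/2
After inserting x = -7: new sorted = [-14, -10, -7, -5, -3, 6, 9, 12, 15, 17, 27]
New median = 6
Delta = 6 - 15/2 = -3/2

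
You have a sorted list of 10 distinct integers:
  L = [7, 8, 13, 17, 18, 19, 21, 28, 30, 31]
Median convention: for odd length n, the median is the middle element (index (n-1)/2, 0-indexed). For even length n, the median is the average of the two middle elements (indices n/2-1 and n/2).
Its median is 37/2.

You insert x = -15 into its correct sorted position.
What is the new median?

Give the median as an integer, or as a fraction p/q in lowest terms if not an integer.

Old list (sorted, length 10): [7, 8, 13, 17, 18, 19, 21, 28, 30, 31]
Old median = 37/2
Insert x = -15
Old length even (10). Middle pair: indices 4,5 = 18,19.
New length odd (11). New median = single middle element.
x = -15: 0 elements are < x, 10 elements are > x.
New sorted list: [-15, 7, 8, 13, 17, 18, 19, 21, 28, 30, 31]
New median = 18

Answer: 18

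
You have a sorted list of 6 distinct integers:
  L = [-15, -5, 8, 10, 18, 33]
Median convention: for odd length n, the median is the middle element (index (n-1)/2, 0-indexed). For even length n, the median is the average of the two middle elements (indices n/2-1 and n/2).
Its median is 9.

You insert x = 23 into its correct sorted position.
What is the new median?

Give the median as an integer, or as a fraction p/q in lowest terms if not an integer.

Old list (sorted, length 6): [-15, -5, 8, 10, 18, 33]
Old median = 9
Insert x = 23
Old length even (6). Middle pair: indices 2,3 = 8,10.
New length odd (7). New median = single middle element.
x = 23: 5 elements are < x, 1 elements are > x.
New sorted list: [-15, -5, 8, 10, 18, 23, 33]
New median = 10

Answer: 10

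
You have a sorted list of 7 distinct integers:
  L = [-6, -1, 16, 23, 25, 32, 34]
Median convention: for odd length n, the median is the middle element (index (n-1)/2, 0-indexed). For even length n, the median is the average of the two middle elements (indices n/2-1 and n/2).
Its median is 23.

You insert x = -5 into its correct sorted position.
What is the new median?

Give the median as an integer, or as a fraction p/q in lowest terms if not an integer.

Old list (sorted, length 7): [-6, -1, 16, 23, 25, 32, 34]
Old median = 23
Insert x = -5
Old length odd (7). Middle was index 3 = 23.
New length even (8). New median = avg of two middle elements.
x = -5: 1 elements are < x, 6 elements are > x.
New sorted list: [-6, -5, -1, 16, 23, 25, 32, 34]
New median = 39/2

Answer: 39/2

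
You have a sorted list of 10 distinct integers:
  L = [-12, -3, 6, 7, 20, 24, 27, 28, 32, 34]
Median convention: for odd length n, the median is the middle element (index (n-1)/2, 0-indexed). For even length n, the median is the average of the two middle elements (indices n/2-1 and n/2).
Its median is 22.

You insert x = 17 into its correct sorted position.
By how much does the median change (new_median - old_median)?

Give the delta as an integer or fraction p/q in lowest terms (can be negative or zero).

Answer: -2

Derivation:
Old median = 22
After inserting x = 17: new sorted = [-12, -3, 6, 7, 17, 20, 24, 27, 28, 32, 34]
New median = 20
Delta = 20 - 22 = -2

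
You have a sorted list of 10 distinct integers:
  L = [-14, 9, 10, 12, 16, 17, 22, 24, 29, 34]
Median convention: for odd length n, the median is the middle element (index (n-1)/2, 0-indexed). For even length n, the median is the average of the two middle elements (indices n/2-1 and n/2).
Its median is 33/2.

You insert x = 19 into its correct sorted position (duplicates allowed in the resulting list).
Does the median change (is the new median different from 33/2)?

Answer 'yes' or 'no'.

Old median = 33/2
Insert x = 19
New median = 17
Changed? yes

Answer: yes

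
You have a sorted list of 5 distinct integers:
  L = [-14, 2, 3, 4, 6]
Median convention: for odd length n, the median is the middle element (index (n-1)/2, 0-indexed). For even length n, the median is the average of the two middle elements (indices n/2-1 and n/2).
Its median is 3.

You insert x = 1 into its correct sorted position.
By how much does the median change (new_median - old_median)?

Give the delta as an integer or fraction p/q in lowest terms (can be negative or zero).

Old median = 3
After inserting x = 1: new sorted = [-14, 1, 2, 3, 4, 6]
New median = 5/2
Delta = 5/2 - 3 = -1/2

Answer: -1/2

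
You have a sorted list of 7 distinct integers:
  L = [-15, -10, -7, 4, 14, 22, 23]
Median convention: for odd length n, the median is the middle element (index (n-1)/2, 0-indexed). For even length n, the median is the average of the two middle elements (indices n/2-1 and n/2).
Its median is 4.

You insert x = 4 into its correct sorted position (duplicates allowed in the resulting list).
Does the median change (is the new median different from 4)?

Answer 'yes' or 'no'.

Old median = 4
Insert x = 4
New median = 4
Changed? no

Answer: no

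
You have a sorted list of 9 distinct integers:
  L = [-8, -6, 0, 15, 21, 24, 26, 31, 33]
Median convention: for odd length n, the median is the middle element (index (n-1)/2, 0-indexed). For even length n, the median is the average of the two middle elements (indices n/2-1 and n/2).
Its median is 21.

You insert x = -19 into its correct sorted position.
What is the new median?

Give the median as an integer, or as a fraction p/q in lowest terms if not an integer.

Answer: 18

Derivation:
Old list (sorted, length 9): [-8, -6, 0, 15, 21, 24, 26, 31, 33]
Old median = 21
Insert x = -19
Old length odd (9). Middle was index 4 = 21.
New length even (10). New median = avg of two middle elements.
x = -19: 0 elements are < x, 9 elements are > x.
New sorted list: [-19, -8, -6, 0, 15, 21, 24, 26, 31, 33]
New median = 18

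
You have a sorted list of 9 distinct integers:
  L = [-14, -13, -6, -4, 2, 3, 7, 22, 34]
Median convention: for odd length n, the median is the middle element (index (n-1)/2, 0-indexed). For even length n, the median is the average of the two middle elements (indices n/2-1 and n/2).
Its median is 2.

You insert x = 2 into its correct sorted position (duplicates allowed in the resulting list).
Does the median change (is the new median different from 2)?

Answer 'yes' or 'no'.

Answer: no

Derivation:
Old median = 2
Insert x = 2
New median = 2
Changed? no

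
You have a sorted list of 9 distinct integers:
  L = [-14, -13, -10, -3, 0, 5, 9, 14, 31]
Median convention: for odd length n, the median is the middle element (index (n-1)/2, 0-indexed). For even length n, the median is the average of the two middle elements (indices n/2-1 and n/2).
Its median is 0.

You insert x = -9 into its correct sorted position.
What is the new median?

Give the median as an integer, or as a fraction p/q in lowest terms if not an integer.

Old list (sorted, length 9): [-14, -13, -10, -3, 0, 5, 9, 14, 31]
Old median = 0
Insert x = -9
Old length odd (9). Middle was index 4 = 0.
New length even (10). New median = avg of two middle elements.
x = -9: 3 elements are < x, 6 elements are > x.
New sorted list: [-14, -13, -10, -9, -3, 0, 5, 9, 14, 31]
New median = -3/2

Answer: -3/2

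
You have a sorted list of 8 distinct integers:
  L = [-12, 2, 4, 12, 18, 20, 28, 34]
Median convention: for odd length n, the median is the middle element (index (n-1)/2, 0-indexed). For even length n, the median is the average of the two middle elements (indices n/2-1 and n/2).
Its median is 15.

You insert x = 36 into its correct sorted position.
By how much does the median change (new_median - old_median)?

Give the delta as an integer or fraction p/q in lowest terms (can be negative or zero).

Answer: 3

Derivation:
Old median = 15
After inserting x = 36: new sorted = [-12, 2, 4, 12, 18, 20, 28, 34, 36]
New median = 18
Delta = 18 - 15 = 3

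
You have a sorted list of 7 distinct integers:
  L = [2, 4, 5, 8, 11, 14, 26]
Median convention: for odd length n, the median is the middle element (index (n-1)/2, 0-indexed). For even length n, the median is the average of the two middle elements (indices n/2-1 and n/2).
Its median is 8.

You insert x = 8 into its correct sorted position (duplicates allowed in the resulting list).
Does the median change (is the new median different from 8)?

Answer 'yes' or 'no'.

Old median = 8
Insert x = 8
New median = 8
Changed? no

Answer: no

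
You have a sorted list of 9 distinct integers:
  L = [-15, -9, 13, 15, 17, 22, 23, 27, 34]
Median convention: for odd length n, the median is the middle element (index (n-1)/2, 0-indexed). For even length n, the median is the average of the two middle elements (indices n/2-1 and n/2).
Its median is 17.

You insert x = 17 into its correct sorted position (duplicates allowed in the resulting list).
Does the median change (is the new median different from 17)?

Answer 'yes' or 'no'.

Answer: no

Derivation:
Old median = 17
Insert x = 17
New median = 17
Changed? no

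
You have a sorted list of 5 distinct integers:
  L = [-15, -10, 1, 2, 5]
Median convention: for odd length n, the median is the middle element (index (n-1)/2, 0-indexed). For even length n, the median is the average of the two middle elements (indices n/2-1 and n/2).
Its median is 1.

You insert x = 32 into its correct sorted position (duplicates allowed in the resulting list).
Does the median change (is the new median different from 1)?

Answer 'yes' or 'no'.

Answer: yes

Derivation:
Old median = 1
Insert x = 32
New median = 3/2
Changed? yes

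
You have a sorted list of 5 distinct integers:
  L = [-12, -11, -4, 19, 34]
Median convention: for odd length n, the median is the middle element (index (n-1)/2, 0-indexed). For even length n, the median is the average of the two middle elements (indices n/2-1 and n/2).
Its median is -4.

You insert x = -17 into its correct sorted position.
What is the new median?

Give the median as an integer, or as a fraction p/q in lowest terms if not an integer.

Answer: -15/2

Derivation:
Old list (sorted, length 5): [-12, -11, -4, 19, 34]
Old median = -4
Insert x = -17
Old length odd (5). Middle was index 2 = -4.
New length even (6). New median = avg of two middle elements.
x = -17: 0 elements are < x, 5 elements are > x.
New sorted list: [-17, -12, -11, -4, 19, 34]
New median = -15/2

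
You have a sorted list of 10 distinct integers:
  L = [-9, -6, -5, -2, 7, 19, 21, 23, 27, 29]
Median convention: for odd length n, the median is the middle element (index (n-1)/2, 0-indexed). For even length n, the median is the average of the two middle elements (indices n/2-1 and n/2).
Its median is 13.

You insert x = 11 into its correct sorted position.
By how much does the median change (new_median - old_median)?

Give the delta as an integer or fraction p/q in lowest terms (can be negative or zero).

Answer: -2

Derivation:
Old median = 13
After inserting x = 11: new sorted = [-9, -6, -5, -2, 7, 11, 19, 21, 23, 27, 29]
New median = 11
Delta = 11 - 13 = -2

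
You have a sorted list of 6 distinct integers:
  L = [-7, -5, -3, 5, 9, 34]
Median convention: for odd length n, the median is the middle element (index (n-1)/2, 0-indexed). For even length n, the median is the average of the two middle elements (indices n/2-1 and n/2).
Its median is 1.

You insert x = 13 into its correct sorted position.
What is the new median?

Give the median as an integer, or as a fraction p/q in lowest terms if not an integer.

Answer: 5

Derivation:
Old list (sorted, length 6): [-7, -5, -3, 5, 9, 34]
Old median = 1
Insert x = 13
Old length even (6). Middle pair: indices 2,3 = -3,5.
New length odd (7). New median = single middle element.
x = 13: 5 elements are < x, 1 elements are > x.
New sorted list: [-7, -5, -3, 5, 9, 13, 34]
New median = 5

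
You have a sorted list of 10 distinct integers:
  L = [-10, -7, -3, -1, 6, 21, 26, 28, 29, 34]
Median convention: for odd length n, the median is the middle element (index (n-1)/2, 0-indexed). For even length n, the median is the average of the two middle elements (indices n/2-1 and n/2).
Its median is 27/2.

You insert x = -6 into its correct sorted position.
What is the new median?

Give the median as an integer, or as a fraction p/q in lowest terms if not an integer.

Answer: 6

Derivation:
Old list (sorted, length 10): [-10, -7, -3, -1, 6, 21, 26, 28, 29, 34]
Old median = 27/2
Insert x = -6
Old length even (10). Middle pair: indices 4,5 = 6,21.
New length odd (11). New median = single middle element.
x = -6: 2 elements are < x, 8 elements are > x.
New sorted list: [-10, -7, -6, -3, -1, 6, 21, 26, 28, 29, 34]
New median = 6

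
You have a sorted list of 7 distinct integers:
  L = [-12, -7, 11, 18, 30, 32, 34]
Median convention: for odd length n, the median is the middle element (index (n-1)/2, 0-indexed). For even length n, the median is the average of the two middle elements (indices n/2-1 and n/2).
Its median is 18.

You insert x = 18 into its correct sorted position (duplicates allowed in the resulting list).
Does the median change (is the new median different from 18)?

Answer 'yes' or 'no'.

Old median = 18
Insert x = 18
New median = 18
Changed? no

Answer: no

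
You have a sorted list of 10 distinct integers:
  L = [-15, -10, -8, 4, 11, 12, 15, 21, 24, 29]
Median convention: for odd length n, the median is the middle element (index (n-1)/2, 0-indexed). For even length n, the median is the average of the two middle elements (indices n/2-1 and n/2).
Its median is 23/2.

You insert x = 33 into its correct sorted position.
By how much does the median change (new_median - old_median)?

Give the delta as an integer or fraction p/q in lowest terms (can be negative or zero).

Answer: 1/2

Derivation:
Old median = 23/2
After inserting x = 33: new sorted = [-15, -10, -8, 4, 11, 12, 15, 21, 24, 29, 33]
New median = 12
Delta = 12 - 23/2 = 1/2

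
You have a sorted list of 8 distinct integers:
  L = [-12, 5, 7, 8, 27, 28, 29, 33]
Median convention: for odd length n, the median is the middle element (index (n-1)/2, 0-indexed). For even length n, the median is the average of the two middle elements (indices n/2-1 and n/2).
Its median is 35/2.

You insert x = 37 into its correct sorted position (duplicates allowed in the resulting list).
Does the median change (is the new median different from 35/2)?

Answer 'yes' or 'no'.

Old median = 35/2
Insert x = 37
New median = 27
Changed? yes

Answer: yes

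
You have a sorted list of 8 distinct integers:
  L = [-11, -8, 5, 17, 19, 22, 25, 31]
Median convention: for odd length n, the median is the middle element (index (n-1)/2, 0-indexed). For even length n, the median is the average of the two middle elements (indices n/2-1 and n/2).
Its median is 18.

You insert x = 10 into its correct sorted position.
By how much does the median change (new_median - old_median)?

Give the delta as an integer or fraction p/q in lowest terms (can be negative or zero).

Old median = 18
After inserting x = 10: new sorted = [-11, -8, 5, 10, 17, 19, 22, 25, 31]
New median = 17
Delta = 17 - 18 = -1

Answer: -1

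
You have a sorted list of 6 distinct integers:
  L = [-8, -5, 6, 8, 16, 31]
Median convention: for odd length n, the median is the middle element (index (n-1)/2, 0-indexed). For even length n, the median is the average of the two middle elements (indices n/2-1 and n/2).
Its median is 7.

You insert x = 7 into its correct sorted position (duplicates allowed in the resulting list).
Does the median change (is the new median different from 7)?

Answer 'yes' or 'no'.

Old median = 7
Insert x = 7
New median = 7
Changed? no

Answer: no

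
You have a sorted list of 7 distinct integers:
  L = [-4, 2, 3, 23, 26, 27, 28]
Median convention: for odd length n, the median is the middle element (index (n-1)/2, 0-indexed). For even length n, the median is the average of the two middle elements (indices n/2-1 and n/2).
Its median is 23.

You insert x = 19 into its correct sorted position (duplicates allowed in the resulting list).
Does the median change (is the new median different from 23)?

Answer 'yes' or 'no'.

Old median = 23
Insert x = 19
New median = 21
Changed? yes

Answer: yes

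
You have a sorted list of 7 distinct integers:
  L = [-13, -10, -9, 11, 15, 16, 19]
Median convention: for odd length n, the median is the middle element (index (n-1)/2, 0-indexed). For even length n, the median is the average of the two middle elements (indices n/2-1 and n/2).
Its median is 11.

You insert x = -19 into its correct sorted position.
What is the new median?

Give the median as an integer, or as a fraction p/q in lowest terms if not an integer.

Answer: 1

Derivation:
Old list (sorted, length 7): [-13, -10, -9, 11, 15, 16, 19]
Old median = 11
Insert x = -19
Old length odd (7). Middle was index 3 = 11.
New length even (8). New median = avg of two middle elements.
x = -19: 0 elements are < x, 7 elements are > x.
New sorted list: [-19, -13, -10, -9, 11, 15, 16, 19]
New median = 1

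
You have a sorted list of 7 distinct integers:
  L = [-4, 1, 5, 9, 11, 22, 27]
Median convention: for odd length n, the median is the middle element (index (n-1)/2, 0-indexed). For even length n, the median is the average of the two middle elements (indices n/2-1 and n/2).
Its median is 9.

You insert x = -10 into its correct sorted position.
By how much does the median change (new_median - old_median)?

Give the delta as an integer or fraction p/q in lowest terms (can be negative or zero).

Answer: -2

Derivation:
Old median = 9
After inserting x = -10: new sorted = [-10, -4, 1, 5, 9, 11, 22, 27]
New median = 7
Delta = 7 - 9 = -2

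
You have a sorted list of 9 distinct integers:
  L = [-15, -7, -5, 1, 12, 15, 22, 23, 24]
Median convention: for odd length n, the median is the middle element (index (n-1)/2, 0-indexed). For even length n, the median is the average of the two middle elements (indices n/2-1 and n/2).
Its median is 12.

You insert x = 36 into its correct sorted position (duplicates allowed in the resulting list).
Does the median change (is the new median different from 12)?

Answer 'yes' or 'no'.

Answer: yes

Derivation:
Old median = 12
Insert x = 36
New median = 27/2
Changed? yes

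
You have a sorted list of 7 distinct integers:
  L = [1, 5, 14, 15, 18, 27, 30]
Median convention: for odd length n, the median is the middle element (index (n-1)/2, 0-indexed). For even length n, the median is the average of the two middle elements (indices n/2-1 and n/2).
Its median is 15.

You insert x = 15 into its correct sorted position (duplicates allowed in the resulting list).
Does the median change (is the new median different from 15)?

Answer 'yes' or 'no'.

Answer: no

Derivation:
Old median = 15
Insert x = 15
New median = 15
Changed? no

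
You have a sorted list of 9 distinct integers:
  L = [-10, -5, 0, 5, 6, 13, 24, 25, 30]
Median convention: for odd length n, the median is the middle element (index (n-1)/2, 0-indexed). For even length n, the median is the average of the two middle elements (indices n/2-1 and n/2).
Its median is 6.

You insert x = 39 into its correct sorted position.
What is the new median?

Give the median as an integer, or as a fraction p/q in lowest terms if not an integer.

Old list (sorted, length 9): [-10, -5, 0, 5, 6, 13, 24, 25, 30]
Old median = 6
Insert x = 39
Old length odd (9). Middle was index 4 = 6.
New length even (10). New median = avg of two middle elements.
x = 39: 9 elements are < x, 0 elements are > x.
New sorted list: [-10, -5, 0, 5, 6, 13, 24, 25, 30, 39]
New median = 19/2

Answer: 19/2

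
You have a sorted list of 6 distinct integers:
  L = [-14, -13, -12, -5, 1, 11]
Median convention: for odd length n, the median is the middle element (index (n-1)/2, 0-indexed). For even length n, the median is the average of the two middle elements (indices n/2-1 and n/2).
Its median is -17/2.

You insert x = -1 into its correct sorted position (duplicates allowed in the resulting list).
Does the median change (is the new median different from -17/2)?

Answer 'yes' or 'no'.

Old median = -17/2
Insert x = -1
New median = -5
Changed? yes

Answer: yes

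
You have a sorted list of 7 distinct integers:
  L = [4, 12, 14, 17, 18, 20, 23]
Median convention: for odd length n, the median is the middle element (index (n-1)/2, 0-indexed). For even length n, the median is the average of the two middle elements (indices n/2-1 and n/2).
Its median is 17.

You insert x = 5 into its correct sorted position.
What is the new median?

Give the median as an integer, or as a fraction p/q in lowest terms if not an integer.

Answer: 31/2

Derivation:
Old list (sorted, length 7): [4, 12, 14, 17, 18, 20, 23]
Old median = 17
Insert x = 5
Old length odd (7). Middle was index 3 = 17.
New length even (8). New median = avg of two middle elements.
x = 5: 1 elements are < x, 6 elements are > x.
New sorted list: [4, 5, 12, 14, 17, 18, 20, 23]
New median = 31/2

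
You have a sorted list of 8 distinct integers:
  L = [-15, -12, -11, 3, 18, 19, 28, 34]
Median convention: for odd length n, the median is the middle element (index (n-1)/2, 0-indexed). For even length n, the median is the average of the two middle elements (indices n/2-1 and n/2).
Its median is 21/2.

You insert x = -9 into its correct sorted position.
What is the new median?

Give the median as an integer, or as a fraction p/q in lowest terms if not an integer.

Answer: 3

Derivation:
Old list (sorted, length 8): [-15, -12, -11, 3, 18, 19, 28, 34]
Old median = 21/2
Insert x = -9
Old length even (8). Middle pair: indices 3,4 = 3,18.
New length odd (9). New median = single middle element.
x = -9: 3 elements are < x, 5 elements are > x.
New sorted list: [-15, -12, -11, -9, 3, 18, 19, 28, 34]
New median = 3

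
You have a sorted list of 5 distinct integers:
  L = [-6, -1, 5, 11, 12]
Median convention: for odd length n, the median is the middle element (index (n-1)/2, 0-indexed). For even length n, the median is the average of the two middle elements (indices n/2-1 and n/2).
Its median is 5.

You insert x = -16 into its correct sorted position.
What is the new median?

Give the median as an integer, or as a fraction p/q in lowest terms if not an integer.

Old list (sorted, length 5): [-6, -1, 5, 11, 12]
Old median = 5
Insert x = -16
Old length odd (5). Middle was index 2 = 5.
New length even (6). New median = avg of two middle elements.
x = -16: 0 elements are < x, 5 elements are > x.
New sorted list: [-16, -6, -1, 5, 11, 12]
New median = 2

Answer: 2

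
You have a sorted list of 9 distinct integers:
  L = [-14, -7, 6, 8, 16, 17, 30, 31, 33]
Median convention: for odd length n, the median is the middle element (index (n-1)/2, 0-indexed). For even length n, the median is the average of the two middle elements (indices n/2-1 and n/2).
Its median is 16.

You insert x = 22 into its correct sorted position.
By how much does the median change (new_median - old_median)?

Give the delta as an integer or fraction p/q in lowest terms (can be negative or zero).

Answer: 1/2

Derivation:
Old median = 16
After inserting x = 22: new sorted = [-14, -7, 6, 8, 16, 17, 22, 30, 31, 33]
New median = 33/2
Delta = 33/2 - 16 = 1/2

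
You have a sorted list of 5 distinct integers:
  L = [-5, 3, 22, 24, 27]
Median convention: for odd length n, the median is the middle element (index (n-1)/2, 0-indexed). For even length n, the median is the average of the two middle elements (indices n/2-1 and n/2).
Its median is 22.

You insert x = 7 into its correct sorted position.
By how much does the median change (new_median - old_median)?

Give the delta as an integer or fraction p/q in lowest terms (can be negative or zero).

Answer: -15/2

Derivation:
Old median = 22
After inserting x = 7: new sorted = [-5, 3, 7, 22, 24, 27]
New median = 29/2
Delta = 29/2 - 22 = -15/2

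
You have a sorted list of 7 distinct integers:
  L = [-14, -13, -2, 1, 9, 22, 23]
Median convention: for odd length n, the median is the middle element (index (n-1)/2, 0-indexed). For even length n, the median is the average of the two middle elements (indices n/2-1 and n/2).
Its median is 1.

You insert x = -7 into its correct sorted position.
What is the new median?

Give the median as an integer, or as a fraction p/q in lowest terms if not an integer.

Old list (sorted, length 7): [-14, -13, -2, 1, 9, 22, 23]
Old median = 1
Insert x = -7
Old length odd (7). Middle was index 3 = 1.
New length even (8). New median = avg of two middle elements.
x = -7: 2 elements are < x, 5 elements are > x.
New sorted list: [-14, -13, -7, -2, 1, 9, 22, 23]
New median = -1/2

Answer: -1/2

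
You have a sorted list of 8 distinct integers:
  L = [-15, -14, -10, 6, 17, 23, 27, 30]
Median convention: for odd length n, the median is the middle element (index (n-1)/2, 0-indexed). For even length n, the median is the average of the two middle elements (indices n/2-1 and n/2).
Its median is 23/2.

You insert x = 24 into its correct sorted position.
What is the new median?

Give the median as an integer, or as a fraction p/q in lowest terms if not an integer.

Old list (sorted, length 8): [-15, -14, -10, 6, 17, 23, 27, 30]
Old median = 23/2
Insert x = 24
Old length even (8). Middle pair: indices 3,4 = 6,17.
New length odd (9). New median = single middle element.
x = 24: 6 elements are < x, 2 elements are > x.
New sorted list: [-15, -14, -10, 6, 17, 23, 24, 27, 30]
New median = 17

Answer: 17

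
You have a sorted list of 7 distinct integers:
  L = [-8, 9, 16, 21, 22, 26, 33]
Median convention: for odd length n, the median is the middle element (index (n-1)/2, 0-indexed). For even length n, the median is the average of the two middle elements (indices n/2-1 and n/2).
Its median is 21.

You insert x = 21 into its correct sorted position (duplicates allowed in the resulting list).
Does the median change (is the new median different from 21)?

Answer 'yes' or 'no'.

Answer: no

Derivation:
Old median = 21
Insert x = 21
New median = 21
Changed? no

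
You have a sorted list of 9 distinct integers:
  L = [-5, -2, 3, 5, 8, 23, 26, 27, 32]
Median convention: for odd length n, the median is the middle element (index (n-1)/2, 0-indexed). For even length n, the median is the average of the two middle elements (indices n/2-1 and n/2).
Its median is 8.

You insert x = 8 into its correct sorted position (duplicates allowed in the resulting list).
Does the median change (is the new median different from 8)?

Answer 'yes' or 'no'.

Old median = 8
Insert x = 8
New median = 8
Changed? no

Answer: no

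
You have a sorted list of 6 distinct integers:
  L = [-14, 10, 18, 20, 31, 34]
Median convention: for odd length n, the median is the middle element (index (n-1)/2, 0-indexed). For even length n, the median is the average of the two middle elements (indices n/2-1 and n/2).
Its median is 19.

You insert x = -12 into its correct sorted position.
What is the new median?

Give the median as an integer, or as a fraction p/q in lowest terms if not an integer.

Old list (sorted, length 6): [-14, 10, 18, 20, 31, 34]
Old median = 19
Insert x = -12
Old length even (6). Middle pair: indices 2,3 = 18,20.
New length odd (7). New median = single middle element.
x = -12: 1 elements are < x, 5 elements are > x.
New sorted list: [-14, -12, 10, 18, 20, 31, 34]
New median = 18

Answer: 18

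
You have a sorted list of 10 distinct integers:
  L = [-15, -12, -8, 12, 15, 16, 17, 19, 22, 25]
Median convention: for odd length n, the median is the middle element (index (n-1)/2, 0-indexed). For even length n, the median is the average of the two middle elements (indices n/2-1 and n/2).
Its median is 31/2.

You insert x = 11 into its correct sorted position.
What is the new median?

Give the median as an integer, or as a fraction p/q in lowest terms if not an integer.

Old list (sorted, length 10): [-15, -12, -8, 12, 15, 16, 17, 19, 22, 25]
Old median = 31/2
Insert x = 11
Old length even (10). Middle pair: indices 4,5 = 15,16.
New length odd (11). New median = single middle element.
x = 11: 3 elements are < x, 7 elements are > x.
New sorted list: [-15, -12, -8, 11, 12, 15, 16, 17, 19, 22, 25]
New median = 15

Answer: 15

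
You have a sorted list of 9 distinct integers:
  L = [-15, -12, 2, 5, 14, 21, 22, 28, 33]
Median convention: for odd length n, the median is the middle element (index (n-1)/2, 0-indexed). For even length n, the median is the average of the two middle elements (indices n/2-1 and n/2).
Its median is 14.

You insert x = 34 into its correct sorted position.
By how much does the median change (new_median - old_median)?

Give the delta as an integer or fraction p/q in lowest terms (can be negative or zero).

Old median = 14
After inserting x = 34: new sorted = [-15, -12, 2, 5, 14, 21, 22, 28, 33, 34]
New median = 35/2
Delta = 35/2 - 14 = 7/2

Answer: 7/2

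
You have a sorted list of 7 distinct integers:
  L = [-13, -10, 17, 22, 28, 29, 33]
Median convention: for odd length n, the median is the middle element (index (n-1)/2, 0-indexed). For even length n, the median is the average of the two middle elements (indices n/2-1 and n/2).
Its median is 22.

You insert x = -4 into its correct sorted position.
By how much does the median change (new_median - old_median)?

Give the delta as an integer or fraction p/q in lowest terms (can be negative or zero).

Old median = 22
After inserting x = -4: new sorted = [-13, -10, -4, 17, 22, 28, 29, 33]
New median = 39/2
Delta = 39/2 - 22 = -5/2

Answer: -5/2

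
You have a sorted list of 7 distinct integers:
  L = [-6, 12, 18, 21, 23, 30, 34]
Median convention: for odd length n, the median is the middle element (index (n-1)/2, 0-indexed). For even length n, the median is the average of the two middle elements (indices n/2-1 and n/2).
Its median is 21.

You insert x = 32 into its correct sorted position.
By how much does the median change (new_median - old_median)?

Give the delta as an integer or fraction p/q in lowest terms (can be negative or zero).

Old median = 21
After inserting x = 32: new sorted = [-6, 12, 18, 21, 23, 30, 32, 34]
New median = 22
Delta = 22 - 21 = 1

Answer: 1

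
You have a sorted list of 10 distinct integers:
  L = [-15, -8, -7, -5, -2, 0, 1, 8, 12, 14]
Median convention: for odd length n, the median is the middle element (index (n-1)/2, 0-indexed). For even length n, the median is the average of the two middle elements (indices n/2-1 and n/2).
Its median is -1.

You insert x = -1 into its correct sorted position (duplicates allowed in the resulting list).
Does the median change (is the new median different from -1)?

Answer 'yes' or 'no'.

Old median = -1
Insert x = -1
New median = -1
Changed? no

Answer: no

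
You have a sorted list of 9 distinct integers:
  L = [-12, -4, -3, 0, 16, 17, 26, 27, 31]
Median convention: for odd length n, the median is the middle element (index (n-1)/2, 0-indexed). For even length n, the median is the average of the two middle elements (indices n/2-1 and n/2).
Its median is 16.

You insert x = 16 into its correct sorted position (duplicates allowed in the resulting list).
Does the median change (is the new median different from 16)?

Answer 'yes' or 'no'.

Answer: no

Derivation:
Old median = 16
Insert x = 16
New median = 16
Changed? no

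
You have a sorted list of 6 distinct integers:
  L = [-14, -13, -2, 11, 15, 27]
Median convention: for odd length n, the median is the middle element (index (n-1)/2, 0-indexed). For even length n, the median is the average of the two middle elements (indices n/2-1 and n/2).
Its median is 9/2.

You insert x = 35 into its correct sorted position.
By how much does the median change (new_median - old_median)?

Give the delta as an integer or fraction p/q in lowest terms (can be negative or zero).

Answer: 13/2

Derivation:
Old median = 9/2
After inserting x = 35: new sorted = [-14, -13, -2, 11, 15, 27, 35]
New median = 11
Delta = 11 - 9/2 = 13/2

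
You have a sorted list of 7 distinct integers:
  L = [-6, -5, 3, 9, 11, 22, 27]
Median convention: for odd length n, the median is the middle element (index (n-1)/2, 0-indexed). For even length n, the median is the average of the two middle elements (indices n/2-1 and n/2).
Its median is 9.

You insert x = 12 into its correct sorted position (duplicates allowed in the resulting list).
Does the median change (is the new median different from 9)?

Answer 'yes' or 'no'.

Old median = 9
Insert x = 12
New median = 10
Changed? yes

Answer: yes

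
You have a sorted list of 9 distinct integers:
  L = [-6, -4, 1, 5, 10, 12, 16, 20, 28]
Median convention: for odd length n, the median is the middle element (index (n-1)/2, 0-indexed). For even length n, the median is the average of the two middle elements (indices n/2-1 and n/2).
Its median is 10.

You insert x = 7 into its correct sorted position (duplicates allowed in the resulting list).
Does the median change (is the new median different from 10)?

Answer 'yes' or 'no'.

Old median = 10
Insert x = 7
New median = 17/2
Changed? yes

Answer: yes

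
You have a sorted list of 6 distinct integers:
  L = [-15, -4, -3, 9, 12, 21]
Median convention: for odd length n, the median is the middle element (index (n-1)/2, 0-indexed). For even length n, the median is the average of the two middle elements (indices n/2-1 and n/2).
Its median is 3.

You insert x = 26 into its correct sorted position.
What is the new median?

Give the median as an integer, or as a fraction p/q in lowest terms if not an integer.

Answer: 9

Derivation:
Old list (sorted, length 6): [-15, -4, -3, 9, 12, 21]
Old median = 3
Insert x = 26
Old length even (6). Middle pair: indices 2,3 = -3,9.
New length odd (7). New median = single middle element.
x = 26: 6 elements are < x, 0 elements are > x.
New sorted list: [-15, -4, -3, 9, 12, 21, 26]
New median = 9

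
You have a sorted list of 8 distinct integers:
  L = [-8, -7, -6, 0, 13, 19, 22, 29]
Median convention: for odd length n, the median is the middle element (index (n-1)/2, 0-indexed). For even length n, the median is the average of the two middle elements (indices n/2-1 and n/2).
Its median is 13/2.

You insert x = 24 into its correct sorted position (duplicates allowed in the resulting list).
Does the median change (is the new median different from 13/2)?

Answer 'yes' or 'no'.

Answer: yes

Derivation:
Old median = 13/2
Insert x = 24
New median = 13
Changed? yes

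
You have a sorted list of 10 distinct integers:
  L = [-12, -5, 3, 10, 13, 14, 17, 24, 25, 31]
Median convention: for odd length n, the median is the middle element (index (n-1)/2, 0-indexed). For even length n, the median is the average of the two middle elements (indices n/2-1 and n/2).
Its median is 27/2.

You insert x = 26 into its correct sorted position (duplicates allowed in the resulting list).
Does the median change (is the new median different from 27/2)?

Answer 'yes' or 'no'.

Old median = 27/2
Insert x = 26
New median = 14
Changed? yes

Answer: yes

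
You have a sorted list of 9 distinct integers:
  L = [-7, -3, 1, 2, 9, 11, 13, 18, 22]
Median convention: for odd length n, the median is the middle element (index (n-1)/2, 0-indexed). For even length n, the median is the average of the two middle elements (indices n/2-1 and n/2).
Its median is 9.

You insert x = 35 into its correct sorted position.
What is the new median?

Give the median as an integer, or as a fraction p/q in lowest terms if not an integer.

Answer: 10

Derivation:
Old list (sorted, length 9): [-7, -3, 1, 2, 9, 11, 13, 18, 22]
Old median = 9
Insert x = 35
Old length odd (9). Middle was index 4 = 9.
New length even (10). New median = avg of two middle elements.
x = 35: 9 elements are < x, 0 elements are > x.
New sorted list: [-7, -3, 1, 2, 9, 11, 13, 18, 22, 35]
New median = 10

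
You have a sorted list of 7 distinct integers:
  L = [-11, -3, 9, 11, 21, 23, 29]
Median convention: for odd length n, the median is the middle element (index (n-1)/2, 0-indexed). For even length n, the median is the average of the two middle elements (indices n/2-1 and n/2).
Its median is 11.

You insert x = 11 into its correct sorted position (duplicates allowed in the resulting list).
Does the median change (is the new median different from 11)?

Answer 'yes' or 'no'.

Answer: no

Derivation:
Old median = 11
Insert x = 11
New median = 11
Changed? no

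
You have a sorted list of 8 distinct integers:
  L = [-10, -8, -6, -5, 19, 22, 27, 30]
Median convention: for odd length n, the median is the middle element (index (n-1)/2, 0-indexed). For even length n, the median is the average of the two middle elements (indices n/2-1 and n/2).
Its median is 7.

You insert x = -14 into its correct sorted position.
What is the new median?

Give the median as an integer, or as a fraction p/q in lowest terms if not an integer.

Answer: -5

Derivation:
Old list (sorted, length 8): [-10, -8, -6, -5, 19, 22, 27, 30]
Old median = 7
Insert x = -14
Old length even (8). Middle pair: indices 3,4 = -5,19.
New length odd (9). New median = single middle element.
x = -14: 0 elements are < x, 8 elements are > x.
New sorted list: [-14, -10, -8, -6, -5, 19, 22, 27, 30]
New median = -5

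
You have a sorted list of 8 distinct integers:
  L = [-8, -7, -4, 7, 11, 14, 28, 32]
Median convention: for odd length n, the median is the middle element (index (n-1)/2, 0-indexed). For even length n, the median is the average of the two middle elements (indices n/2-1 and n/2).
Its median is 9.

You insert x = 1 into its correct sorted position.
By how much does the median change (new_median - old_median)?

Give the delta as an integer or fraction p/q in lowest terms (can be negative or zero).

Answer: -2

Derivation:
Old median = 9
After inserting x = 1: new sorted = [-8, -7, -4, 1, 7, 11, 14, 28, 32]
New median = 7
Delta = 7 - 9 = -2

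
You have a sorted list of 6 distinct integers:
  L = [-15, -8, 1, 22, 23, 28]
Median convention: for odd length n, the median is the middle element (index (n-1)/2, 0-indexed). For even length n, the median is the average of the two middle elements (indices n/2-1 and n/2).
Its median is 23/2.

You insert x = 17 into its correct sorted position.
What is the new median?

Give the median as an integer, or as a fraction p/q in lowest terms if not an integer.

Old list (sorted, length 6): [-15, -8, 1, 22, 23, 28]
Old median = 23/2
Insert x = 17
Old length even (6). Middle pair: indices 2,3 = 1,22.
New length odd (7). New median = single middle element.
x = 17: 3 elements are < x, 3 elements are > x.
New sorted list: [-15, -8, 1, 17, 22, 23, 28]
New median = 17

Answer: 17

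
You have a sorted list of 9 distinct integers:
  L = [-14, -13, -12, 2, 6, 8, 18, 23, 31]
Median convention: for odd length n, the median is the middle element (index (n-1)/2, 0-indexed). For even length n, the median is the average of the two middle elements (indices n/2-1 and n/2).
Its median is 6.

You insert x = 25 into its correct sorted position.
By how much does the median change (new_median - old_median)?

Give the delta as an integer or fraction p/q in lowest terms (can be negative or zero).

Old median = 6
After inserting x = 25: new sorted = [-14, -13, -12, 2, 6, 8, 18, 23, 25, 31]
New median = 7
Delta = 7 - 6 = 1

Answer: 1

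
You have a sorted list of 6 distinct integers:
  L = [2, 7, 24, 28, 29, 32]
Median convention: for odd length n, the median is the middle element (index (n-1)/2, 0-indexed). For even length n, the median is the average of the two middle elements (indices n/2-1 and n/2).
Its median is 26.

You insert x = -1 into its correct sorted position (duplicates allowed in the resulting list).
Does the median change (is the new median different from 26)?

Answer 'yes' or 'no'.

Answer: yes

Derivation:
Old median = 26
Insert x = -1
New median = 24
Changed? yes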